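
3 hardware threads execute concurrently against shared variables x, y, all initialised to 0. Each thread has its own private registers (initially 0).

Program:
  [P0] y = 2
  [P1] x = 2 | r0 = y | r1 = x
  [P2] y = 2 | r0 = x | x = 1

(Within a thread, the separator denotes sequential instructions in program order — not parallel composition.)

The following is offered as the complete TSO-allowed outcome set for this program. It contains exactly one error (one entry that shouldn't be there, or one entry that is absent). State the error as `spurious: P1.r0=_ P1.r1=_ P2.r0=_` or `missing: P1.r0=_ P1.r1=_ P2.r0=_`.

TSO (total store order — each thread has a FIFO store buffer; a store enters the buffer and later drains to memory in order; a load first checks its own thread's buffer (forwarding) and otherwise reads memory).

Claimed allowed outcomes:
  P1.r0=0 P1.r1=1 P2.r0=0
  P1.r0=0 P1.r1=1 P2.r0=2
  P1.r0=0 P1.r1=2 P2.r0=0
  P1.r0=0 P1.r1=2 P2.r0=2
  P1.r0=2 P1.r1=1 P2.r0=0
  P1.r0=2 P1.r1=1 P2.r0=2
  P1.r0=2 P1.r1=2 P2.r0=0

outcome vector order: (P1.r0,P1.r1,P2.r0)
under TSO → (0,1,0), (0,1,2), (0,2,0), (0,2,2), (2,1,0), (2,1,2), (2,2,0), (2,2,2)
TSO∖claimed = {(2,2,2)}

missing: P1.r0=2 P1.r1=2 P2.r0=2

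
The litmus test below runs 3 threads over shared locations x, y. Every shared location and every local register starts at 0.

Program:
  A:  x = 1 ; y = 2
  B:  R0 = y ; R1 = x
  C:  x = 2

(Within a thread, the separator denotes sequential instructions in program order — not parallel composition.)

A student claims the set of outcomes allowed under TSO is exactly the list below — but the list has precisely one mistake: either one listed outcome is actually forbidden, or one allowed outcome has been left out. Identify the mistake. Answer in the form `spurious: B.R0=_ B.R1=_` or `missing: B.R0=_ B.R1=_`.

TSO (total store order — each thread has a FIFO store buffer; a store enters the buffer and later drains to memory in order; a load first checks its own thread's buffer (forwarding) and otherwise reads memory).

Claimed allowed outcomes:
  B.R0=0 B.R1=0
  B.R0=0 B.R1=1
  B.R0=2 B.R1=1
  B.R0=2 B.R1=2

missing: B.R0=0 B.R1=2

outcome vector order: (B.R0,B.R1)
TSO (5): <0 0>, <0 1>, <0 2>, <2 1>, <2 2>
TSO∖claimed = {<0 2>}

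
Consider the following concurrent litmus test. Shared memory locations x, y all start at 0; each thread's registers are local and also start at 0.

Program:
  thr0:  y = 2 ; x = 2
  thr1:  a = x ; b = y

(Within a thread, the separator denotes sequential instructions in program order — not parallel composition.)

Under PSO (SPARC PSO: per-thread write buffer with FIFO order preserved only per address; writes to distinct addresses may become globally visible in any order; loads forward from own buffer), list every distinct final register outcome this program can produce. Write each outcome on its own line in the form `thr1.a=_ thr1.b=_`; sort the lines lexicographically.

outcome vector order: (thr1.a,thr1.b)
|PSO outcomes| = 4

thr1.a=0 thr1.b=0
thr1.a=0 thr1.b=2
thr1.a=2 thr1.b=0
thr1.a=2 thr1.b=2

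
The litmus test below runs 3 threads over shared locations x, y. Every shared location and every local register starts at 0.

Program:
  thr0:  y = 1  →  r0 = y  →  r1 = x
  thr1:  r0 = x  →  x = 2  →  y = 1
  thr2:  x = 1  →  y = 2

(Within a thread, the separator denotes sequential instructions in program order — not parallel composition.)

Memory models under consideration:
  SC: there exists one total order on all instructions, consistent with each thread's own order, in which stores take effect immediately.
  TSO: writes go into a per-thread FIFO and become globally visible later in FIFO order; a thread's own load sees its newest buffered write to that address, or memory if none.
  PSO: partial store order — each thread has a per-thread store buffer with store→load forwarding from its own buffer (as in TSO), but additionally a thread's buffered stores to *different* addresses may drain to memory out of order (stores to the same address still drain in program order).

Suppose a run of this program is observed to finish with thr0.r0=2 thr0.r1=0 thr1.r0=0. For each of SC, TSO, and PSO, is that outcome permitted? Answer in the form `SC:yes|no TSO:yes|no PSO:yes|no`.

SC:no TSO:no PSO:yes

outcome vector order: (thr0.r0,thr0.r1,thr1.r0)
[SC] allowed = {1/0/0; 1/0/1; 1/1/0; 1/1/1; 1/2/0; 1/2/1; 2/1/0; 2/1/1; 2/2/0; 2/2/1}
[TSO] allowed = {1/0/0; 1/0/1; 1/1/0; 1/1/1; 1/2/0; 1/2/1; 2/1/0; 2/1/1; 2/2/0; 2/2/1}
[PSO] allowed = {1/0/0; 1/0/1; 1/1/0; 1/1/1; 1/2/0; 1/2/1; 2/0/0; 2/0/1; 2/1/0; 2/1/1; 2/2/0; 2/2/1}
target 2/0/0 ∈ {PSO}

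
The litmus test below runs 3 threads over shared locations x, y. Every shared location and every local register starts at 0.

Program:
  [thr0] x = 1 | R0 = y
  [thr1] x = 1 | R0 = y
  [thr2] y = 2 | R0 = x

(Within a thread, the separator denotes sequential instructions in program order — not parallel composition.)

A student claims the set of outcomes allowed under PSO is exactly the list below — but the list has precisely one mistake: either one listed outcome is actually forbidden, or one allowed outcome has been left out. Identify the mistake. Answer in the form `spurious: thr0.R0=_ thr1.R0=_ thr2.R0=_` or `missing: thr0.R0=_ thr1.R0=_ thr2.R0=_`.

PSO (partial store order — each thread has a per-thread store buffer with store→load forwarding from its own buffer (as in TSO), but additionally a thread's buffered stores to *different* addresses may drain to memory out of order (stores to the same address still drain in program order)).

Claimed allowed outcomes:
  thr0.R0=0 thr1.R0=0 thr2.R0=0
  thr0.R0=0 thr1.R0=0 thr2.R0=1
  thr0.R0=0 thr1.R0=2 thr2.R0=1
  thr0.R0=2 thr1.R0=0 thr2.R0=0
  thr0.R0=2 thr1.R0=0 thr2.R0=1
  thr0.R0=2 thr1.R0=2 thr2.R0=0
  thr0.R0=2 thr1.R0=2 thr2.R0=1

outcome vector order: (thr0.R0,thr1.R0,thr2.R0)
PSO (8): 000; 001; 020; 021; 200; 201; 220; 221
PSO∖claimed = {020}

missing: thr0.R0=0 thr1.R0=2 thr2.R0=0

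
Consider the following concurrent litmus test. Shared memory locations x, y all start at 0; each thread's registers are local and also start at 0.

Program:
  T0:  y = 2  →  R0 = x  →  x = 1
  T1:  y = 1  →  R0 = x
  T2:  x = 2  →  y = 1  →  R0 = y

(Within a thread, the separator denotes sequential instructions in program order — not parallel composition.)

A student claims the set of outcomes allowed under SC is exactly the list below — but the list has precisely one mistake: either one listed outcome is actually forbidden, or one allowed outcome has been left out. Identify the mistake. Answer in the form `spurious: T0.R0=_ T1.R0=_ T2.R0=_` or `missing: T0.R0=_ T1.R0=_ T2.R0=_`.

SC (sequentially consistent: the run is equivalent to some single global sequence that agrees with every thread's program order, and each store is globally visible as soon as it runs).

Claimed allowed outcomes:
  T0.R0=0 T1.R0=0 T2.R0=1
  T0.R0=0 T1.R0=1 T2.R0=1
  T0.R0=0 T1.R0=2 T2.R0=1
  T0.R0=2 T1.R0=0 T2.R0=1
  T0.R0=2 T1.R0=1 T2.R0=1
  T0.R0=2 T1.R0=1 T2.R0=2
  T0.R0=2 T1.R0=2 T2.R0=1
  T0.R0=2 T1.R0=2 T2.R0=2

missing: T0.R0=2 T1.R0=0 T2.R0=2

outcome vector order: (T0.R0,T1.R0,T2.R0)
SC: 9 outcomes — {0/0/1, 0/1/1, 0/2/1, 2/0/1, 2/0/2, 2/1/1, 2/1/2, 2/2/1, 2/2/2}
SC∖claimed = {2/0/2}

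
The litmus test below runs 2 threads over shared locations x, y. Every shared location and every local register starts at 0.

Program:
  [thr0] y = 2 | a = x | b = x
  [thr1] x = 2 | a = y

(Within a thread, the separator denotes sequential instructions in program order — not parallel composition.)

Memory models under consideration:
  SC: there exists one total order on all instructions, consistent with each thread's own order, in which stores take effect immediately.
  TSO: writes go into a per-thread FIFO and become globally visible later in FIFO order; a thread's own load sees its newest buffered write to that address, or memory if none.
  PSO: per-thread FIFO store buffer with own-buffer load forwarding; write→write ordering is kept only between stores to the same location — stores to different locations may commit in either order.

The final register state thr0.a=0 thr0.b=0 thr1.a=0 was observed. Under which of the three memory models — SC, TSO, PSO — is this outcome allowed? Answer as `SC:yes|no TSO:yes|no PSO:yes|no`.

SC:no TSO:yes PSO:yes

outcome vector order: (thr0.a,thr0.b,thr1.a)
SC (4): (0,0,2) (0,2,2) (2,2,0) (2,2,2)
TSO (6): (0,0,0) (0,0,2) (0,2,0) (0,2,2) (2,2,0) (2,2,2)
PSO (6): (0,0,0) (0,0,2) (0,2,0) (0,2,2) (2,2,0) (2,2,2)
target (0,0,0) ∈ {TSO,PSO}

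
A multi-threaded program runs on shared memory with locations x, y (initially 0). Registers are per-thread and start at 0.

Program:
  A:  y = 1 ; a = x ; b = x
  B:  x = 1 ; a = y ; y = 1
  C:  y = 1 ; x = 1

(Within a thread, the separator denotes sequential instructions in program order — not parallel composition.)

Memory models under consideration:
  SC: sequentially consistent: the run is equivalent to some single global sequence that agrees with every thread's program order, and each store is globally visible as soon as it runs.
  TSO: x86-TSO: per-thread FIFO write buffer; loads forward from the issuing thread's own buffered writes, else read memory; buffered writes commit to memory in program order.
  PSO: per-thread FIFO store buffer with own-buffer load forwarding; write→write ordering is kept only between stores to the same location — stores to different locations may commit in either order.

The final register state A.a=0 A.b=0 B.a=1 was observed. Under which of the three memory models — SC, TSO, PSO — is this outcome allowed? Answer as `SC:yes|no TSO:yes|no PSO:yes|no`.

SC:yes TSO:yes PSO:yes

outcome vector order: (A.a,A.b,B.a)
SC (4): (0,0,1); (0,1,1); (1,1,0); (1,1,1)
TSO (6): (0,0,0); (0,0,1); (0,1,0); (0,1,1); (1,1,0); (1,1,1)
PSO (6): (0,0,0); (0,0,1); (0,1,0); (0,1,1); (1,1,0); (1,1,1)
target (0,0,1) ∈ {SC,TSO,PSO}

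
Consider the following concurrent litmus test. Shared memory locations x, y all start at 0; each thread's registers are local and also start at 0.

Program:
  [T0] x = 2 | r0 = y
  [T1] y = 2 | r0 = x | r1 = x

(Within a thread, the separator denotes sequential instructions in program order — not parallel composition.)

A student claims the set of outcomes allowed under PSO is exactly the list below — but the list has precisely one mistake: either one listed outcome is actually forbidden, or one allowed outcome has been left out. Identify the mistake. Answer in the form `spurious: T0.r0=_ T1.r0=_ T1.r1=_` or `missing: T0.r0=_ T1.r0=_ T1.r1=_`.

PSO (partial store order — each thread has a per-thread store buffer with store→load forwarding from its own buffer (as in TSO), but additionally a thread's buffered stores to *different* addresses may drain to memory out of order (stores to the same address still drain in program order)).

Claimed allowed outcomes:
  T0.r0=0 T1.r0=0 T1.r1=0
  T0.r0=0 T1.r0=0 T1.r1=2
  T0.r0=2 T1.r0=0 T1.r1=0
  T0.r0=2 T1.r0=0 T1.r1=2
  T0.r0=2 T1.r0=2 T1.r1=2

outcome vector order: (T0.r0,T1.r0,T1.r1)
under PSO → 000; 002; 022; 200; 202; 222
PSO∖claimed = {022}

missing: T0.r0=0 T1.r0=2 T1.r1=2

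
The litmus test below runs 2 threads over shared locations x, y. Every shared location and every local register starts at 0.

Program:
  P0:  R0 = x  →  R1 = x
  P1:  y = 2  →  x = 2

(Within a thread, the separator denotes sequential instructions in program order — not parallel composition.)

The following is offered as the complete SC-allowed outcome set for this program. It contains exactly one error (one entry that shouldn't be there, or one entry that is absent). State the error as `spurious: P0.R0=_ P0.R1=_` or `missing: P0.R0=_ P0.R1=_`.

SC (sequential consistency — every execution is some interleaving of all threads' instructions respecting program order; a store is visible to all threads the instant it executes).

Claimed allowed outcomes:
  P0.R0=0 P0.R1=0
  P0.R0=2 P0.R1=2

missing: P0.R0=0 P0.R1=2

outcome vector order: (P0.R0,P0.R1)
SC: 3 outcomes — {00; 02; 22}
SC∖claimed = {02}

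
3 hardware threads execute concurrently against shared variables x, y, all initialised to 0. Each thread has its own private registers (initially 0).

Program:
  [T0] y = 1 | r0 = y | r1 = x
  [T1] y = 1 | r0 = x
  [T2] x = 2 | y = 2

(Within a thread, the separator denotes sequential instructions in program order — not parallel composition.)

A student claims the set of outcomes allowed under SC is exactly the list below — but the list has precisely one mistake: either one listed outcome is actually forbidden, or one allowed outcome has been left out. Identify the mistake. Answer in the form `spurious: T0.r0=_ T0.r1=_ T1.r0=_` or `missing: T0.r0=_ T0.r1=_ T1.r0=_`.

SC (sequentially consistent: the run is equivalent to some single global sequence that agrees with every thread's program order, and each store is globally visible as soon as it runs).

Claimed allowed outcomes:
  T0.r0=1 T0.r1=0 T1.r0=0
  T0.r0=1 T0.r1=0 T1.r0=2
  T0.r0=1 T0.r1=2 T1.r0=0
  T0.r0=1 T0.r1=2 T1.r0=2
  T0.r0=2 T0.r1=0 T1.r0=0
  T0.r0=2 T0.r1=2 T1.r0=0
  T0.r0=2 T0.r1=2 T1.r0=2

outcome vector order: (T0.r0,T0.r1,T1.r0)
SC: 6 outcomes — {1/0/0, 1/0/2, 1/2/0, 1/2/2, 2/2/0, 2/2/2}
claimed∖SC = {2/0/0}

spurious: T0.r0=2 T0.r1=0 T1.r0=0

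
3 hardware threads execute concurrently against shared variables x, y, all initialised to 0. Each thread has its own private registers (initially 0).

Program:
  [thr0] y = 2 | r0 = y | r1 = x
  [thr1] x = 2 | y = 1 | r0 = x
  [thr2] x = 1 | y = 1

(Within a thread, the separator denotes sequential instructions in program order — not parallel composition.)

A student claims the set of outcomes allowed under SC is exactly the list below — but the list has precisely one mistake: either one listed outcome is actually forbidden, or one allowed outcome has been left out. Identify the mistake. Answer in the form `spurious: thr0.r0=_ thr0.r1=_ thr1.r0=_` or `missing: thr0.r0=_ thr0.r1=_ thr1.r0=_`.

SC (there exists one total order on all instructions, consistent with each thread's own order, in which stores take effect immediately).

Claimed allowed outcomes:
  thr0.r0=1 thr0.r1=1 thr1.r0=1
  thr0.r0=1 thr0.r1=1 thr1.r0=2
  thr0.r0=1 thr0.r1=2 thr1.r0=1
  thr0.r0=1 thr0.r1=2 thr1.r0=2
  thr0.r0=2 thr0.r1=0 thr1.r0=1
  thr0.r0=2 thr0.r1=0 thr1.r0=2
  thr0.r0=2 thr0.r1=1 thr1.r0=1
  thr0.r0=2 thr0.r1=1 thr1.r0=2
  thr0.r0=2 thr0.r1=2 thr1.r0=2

outcome vector order: (thr0.r0,thr0.r1,thr1.r0)
[SC] allowed = {(1,1,1), (1,1,2), (1,2,1), (1,2,2), (2,0,1), (2,0,2), (2,1,1), (2,1,2), (2,2,1), (2,2,2)}
SC∖claimed = {(2,2,1)}

missing: thr0.r0=2 thr0.r1=2 thr1.r0=1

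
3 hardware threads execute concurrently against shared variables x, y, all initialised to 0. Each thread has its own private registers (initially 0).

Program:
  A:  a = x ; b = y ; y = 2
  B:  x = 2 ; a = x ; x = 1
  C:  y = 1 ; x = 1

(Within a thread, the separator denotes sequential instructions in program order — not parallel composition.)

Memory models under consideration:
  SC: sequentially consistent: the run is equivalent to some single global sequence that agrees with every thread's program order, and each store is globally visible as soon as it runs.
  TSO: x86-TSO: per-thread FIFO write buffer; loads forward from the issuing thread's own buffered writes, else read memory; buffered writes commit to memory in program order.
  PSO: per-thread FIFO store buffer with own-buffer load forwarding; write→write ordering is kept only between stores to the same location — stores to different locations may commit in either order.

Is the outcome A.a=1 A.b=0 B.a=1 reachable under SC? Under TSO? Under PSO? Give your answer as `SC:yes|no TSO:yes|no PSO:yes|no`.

SC:no TSO:no PSO:yes

outcome vector order: (A.a,A.b,B.a)
SC: 11 outcomes — {0/0/1 0/0/2 0/1/1 0/1/2 1/0/2 1/1/1 1/1/2 2/0/1 2/0/2 2/1/1 2/1/2}
TSO: 11 outcomes — {0/0/1 0/0/2 0/1/1 0/1/2 1/0/2 1/1/1 1/1/2 2/0/1 2/0/2 2/1/1 2/1/2}
PSO: 12 outcomes — {0/0/1 0/0/2 0/1/1 0/1/2 1/0/1 1/0/2 1/1/1 1/1/2 2/0/1 2/0/2 2/1/1 2/1/2}
target 1/0/1 ∈ {PSO}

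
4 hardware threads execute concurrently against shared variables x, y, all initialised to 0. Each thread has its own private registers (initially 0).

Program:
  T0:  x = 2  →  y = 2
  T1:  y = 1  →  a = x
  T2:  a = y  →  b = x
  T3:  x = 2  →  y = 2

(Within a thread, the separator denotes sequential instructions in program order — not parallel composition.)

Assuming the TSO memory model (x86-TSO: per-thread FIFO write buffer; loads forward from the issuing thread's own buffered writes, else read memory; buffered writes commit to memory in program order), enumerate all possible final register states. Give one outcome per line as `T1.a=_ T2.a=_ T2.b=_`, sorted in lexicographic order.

outcome vector order: (T1.a,T2.a,T2.b)
|TSO outcomes| = 10

T1.a=0 T2.a=0 T2.b=0
T1.a=0 T2.a=0 T2.b=2
T1.a=0 T2.a=1 T2.b=0
T1.a=0 T2.a=1 T2.b=2
T1.a=0 T2.a=2 T2.b=2
T1.a=2 T2.a=0 T2.b=0
T1.a=2 T2.a=0 T2.b=2
T1.a=2 T2.a=1 T2.b=0
T1.a=2 T2.a=1 T2.b=2
T1.a=2 T2.a=2 T2.b=2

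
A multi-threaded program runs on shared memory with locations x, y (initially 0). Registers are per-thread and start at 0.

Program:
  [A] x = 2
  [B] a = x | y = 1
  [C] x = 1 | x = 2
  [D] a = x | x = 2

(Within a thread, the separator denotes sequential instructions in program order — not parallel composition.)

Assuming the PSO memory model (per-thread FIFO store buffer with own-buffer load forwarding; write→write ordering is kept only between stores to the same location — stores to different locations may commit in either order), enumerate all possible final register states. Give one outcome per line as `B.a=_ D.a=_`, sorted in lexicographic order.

B.a=0 D.a=0
B.a=0 D.a=1
B.a=0 D.a=2
B.a=1 D.a=0
B.a=1 D.a=1
B.a=1 D.a=2
B.a=2 D.a=0
B.a=2 D.a=1
B.a=2 D.a=2

outcome vector order: (B.a,D.a)
|PSO outcomes| = 9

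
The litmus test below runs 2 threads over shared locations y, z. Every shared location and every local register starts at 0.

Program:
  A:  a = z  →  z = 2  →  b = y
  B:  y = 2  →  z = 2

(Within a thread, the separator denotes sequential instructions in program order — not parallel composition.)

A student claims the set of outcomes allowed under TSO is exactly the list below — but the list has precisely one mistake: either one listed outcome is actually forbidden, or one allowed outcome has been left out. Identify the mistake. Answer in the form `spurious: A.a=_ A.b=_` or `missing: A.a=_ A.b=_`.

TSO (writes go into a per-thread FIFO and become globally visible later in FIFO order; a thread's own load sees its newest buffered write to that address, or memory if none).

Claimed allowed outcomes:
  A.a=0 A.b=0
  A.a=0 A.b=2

outcome vector order: (A.a,A.b)
TSO: 3 outcomes — {(0,0) (0,2) (2,2)}
TSO∖claimed = {(2,2)}

missing: A.a=2 A.b=2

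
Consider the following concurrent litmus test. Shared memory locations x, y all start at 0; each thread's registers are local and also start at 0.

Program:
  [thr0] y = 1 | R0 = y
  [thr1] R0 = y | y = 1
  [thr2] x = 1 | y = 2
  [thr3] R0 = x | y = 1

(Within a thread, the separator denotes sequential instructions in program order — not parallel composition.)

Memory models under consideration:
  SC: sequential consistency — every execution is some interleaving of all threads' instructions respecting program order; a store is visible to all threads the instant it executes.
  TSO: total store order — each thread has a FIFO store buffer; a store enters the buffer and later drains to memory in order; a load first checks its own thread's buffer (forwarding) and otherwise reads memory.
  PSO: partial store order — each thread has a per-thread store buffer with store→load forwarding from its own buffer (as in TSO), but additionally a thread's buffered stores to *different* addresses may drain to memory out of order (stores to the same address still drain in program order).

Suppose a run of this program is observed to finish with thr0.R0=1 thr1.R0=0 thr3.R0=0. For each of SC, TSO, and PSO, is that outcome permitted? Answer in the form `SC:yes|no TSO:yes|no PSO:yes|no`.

SC:yes TSO:yes PSO:yes

outcome vector order: (thr0.R0,thr1.R0,thr3.R0)
[SC] allowed = {100 101 110 111 120 121 200 201 210 211 220 221}
[TSO] allowed = {100 101 110 111 120 121 200 201 210 211 220 221}
[PSO] allowed = {100 101 110 111 120 121 200 201 210 211 220 221}
target 100 ∈ {SC,TSO,PSO}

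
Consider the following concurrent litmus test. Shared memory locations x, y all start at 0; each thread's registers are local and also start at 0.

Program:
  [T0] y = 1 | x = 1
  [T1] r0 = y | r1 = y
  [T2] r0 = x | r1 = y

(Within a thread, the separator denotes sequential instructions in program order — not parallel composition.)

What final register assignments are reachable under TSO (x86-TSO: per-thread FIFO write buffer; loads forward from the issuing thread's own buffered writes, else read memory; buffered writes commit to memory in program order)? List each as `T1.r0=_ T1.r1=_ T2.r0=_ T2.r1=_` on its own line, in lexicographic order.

T1.r0=0 T1.r1=0 T2.r0=0 T2.r1=0
T1.r0=0 T1.r1=0 T2.r0=0 T2.r1=1
T1.r0=0 T1.r1=0 T2.r0=1 T2.r1=1
T1.r0=0 T1.r1=1 T2.r0=0 T2.r1=0
T1.r0=0 T1.r1=1 T2.r0=0 T2.r1=1
T1.r0=0 T1.r1=1 T2.r0=1 T2.r1=1
T1.r0=1 T1.r1=1 T2.r0=0 T2.r1=0
T1.r0=1 T1.r1=1 T2.r0=0 T2.r1=1
T1.r0=1 T1.r1=1 T2.r0=1 T2.r1=1

outcome vector order: (T1.r0,T1.r1,T2.r0,T2.r1)
|TSO outcomes| = 9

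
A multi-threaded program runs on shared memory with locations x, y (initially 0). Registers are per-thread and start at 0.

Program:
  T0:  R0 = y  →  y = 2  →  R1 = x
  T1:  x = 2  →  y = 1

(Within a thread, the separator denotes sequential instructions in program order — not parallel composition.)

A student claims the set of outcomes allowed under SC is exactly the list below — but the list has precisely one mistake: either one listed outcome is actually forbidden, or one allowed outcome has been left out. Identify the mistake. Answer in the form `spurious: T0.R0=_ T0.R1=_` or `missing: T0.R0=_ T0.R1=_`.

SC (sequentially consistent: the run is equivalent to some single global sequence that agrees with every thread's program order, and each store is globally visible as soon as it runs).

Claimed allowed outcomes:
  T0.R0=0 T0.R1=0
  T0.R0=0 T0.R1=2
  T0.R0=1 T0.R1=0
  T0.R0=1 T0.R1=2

spurious: T0.R0=1 T0.R1=0

outcome vector order: (T0.R0,T0.R1)
SC: 3 outcomes — {<0 0>; <0 2>; <1 2>}
claimed∖SC = {<1 0>}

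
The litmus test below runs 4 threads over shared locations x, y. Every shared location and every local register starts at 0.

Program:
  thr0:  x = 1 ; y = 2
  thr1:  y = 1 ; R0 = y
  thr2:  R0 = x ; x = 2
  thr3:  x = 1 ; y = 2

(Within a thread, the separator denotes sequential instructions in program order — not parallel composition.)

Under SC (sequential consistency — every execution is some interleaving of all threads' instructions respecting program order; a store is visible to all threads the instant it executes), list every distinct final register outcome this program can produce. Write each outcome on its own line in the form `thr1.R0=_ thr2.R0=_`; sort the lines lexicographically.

thr1.R0=1 thr2.R0=0
thr1.R0=1 thr2.R0=1
thr1.R0=2 thr2.R0=0
thr1.R0=2 thr2.R0=1

outcome vector order: (thr1.R0,thr2.R0)
|SC outcomes| = 4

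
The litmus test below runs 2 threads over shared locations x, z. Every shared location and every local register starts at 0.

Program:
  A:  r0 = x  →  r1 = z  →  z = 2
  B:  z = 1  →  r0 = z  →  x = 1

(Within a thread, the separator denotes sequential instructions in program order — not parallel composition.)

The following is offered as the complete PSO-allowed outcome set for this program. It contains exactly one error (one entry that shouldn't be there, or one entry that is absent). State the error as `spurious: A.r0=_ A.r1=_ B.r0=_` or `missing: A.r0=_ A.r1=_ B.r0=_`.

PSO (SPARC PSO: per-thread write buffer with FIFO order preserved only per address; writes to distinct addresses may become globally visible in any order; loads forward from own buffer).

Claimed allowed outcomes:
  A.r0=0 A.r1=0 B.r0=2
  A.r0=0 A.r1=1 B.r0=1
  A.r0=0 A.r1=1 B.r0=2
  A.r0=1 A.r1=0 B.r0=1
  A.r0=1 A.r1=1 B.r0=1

outcome vector order: (A.r0,A.r1,B.r0)
PSO (6): 001 002 011 012 101 111
PSO∖claimed = {001}

missing: A.r0=0 A.r1=0 B.r0=1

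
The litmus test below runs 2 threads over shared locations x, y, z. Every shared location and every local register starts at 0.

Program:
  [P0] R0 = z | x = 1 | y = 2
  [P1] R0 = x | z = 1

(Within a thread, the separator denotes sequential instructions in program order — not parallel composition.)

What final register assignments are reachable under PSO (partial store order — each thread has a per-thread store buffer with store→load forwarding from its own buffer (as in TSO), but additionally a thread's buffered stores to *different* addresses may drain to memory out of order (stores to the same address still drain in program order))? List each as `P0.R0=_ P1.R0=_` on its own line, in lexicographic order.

outcome vector order: (P0.R0,P1.R0)
|PSO outcomes| = 3

P0.R0=0 P1.R0=0
P0.R0=0 P1.R0=1
P0.R0=1 P1.R0=0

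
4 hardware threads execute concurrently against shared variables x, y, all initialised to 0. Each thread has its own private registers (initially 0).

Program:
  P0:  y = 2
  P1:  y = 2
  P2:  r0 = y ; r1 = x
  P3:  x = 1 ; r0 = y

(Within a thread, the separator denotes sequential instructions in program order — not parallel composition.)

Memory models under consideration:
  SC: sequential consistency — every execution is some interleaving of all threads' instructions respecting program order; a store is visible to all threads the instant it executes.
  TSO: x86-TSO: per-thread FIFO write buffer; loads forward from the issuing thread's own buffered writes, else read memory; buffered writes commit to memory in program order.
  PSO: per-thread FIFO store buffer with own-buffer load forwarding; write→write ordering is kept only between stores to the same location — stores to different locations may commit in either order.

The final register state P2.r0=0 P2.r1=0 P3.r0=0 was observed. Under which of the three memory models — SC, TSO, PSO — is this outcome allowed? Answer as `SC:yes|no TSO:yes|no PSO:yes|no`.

SC:yes TSO:yes PSO:yes

outcome vector order: (P2.r0,P2.r1,P3.r0)
SC (7): (0,0,0) (0,0,2) (0,1,0) (0,1,2) (2,0,2) (2,1,0) (2,1,2)
TSO (8): (0,0,0) (0,0,2) (0,1,0) (0,1,2) (2,0,0) (2,0,2) (2,1,0) (2,1,2)
PSO (8): (0,0,0) (0,0,2) (0,1,0) (0,1,2) (2,0,0) (2,0,2) (2,1,0) (2,1,2)
target (0,0,0) ∈ {SC,TSO,PSO}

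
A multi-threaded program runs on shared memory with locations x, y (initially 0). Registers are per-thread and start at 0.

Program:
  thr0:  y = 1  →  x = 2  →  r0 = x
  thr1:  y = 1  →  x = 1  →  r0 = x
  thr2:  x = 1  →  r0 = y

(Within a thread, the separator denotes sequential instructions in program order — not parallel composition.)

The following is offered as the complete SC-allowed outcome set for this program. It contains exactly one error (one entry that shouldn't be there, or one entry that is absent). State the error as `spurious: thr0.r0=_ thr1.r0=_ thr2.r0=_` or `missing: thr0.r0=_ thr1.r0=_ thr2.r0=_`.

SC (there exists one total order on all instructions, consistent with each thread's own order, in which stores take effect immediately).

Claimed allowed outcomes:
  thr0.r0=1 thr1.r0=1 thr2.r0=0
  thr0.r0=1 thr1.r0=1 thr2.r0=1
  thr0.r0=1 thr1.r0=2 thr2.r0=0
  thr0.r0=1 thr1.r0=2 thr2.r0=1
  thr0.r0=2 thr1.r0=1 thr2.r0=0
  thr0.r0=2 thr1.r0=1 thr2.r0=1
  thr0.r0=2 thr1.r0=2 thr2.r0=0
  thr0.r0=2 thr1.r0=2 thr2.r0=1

outcome vector order: (thr0.r0,thr1.r0,thr2.r0)
under SC → <1 1 0>, <1 1 1>, <1 2 1>, <2 1 0>, <2 1 1>, <2 2 0>, <2 2 1>
claimed∖SC = {<1 2 0>}

spurious: thr0.r0=1 thr1.r0=2 thr2.r0=0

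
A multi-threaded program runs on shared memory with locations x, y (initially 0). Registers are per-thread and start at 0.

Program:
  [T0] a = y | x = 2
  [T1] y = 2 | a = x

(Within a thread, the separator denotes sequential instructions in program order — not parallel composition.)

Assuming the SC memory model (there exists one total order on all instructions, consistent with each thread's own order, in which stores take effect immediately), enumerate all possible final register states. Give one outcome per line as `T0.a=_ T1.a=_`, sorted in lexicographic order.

T0.a=0 T1.a=0
T0.a=0 T1.a=2
T0.a=2 T1.a=0
T0.a=2 T1.a=2

outcome vector order: (T0.a,T1.a)
|SC outcomes| = 4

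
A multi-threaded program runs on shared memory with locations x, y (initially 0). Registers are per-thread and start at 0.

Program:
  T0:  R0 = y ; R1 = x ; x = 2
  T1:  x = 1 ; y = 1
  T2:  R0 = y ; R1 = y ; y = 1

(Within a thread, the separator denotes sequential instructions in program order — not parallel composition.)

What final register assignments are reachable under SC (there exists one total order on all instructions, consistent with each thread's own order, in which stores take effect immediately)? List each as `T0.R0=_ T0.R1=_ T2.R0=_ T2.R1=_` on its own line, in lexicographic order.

outcome vector order: (T0.R0,T0.R1,T2.R0,T2.R1)
|SC outcomes| = 10

T0.R0=0 T0.R1=0 T2.R0=0 T2.R1=0
T0.R0=0 T0.R1=0 T2.R0=0 T2.R1=1
T0.R0=0 T0.R1=0 T2.R0=1 T2.R1=1
T0.R0=0 T0.R1=1 T2.R0=0 T2.R1=0
T0.R0=0 T0.R1=1 T2.R0=0 T2.R1=1
T0.R0=0 T0.R1=1 T2.R0=1 T2.R1=1
T0.R0=1 T0.R1=0 T2.R0=0 T2.R1=0
T0.R0=1 T0.R1=1 T2.R0=0 T2.R1=0
T0.R0=1 T0.R1=1 T2.R0=0 T2.R1=1
T0.R0=1 T0.R1=1 T2.R0=1 T2.R1=1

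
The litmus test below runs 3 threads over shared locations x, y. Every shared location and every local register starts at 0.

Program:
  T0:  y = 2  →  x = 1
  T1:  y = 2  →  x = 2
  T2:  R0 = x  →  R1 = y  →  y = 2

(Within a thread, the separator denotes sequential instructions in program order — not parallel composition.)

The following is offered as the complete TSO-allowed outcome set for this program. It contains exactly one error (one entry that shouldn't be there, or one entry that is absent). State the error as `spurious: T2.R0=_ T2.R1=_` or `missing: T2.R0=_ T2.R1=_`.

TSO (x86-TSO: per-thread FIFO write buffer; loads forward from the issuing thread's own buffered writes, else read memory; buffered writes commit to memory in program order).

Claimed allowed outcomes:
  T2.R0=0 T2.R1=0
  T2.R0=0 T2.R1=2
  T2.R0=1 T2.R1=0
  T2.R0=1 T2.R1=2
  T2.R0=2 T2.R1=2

spurious: T2.R0=1 T2.R1=0

outcome vector order: (T2.R0,T2.R1)
TSO: 4 outcomes — {0/0; 0/2; 1/2; 2/2}
claimed∖TSO = {1/0}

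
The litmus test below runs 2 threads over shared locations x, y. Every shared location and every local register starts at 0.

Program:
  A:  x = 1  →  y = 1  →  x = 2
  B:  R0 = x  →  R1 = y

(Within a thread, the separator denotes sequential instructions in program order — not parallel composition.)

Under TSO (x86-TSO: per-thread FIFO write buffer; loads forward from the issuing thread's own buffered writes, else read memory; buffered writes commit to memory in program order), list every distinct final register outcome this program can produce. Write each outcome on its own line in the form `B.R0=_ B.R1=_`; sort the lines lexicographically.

outcome vector order: (B.R0,B.R1)
|TSO outcomes| = 5

B.R0=0 B.R1=0
B.R0=0 B.R1=1
B.R0=1 B.R1=0
B.R0=1 B.R1=1
B.R0=2 B.R1=1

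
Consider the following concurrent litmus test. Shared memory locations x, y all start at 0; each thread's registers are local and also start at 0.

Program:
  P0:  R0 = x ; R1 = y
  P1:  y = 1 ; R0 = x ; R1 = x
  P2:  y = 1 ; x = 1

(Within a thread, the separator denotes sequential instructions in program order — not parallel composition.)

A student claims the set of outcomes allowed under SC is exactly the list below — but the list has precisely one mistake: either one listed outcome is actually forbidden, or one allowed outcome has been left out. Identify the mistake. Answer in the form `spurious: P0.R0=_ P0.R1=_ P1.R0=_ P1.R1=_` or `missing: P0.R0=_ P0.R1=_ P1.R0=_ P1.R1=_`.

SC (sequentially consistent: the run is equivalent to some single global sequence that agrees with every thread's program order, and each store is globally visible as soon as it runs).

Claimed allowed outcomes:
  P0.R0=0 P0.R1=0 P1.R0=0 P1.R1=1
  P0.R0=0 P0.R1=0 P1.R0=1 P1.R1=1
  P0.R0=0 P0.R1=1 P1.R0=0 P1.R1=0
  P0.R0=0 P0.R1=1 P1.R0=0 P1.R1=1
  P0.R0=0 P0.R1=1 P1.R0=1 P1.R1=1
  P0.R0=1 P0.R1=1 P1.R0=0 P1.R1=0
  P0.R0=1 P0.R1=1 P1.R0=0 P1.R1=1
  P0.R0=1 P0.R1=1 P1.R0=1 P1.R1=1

outcome vector order: (P0.R0,P0.R1,P1.R0,P1.R1)
under SC → 0/0/0/0 0/0/0/1 0/0/1/1 0/1/0/0 0/1/0/1 0/1/1/1 1/1/0/0 1/1/0/1 1/1/1/1
SC∖claimed = {0/0/0/0}

missing: P0.R0=0 P0.R1=0 P1.R0=0 P1.R1=0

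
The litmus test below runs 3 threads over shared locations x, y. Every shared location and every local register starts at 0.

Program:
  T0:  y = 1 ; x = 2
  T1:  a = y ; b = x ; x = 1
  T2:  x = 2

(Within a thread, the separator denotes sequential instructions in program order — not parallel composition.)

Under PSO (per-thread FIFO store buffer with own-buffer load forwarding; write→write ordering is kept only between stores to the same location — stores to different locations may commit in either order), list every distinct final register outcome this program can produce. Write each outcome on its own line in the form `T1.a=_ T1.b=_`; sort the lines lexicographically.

T1.a=0 T1.b=0
T1.a=0 T1.b=2
T1.a=1 T1.b=0
T1.a=1 T1.b=2

outcome vector order: (T1.a,T1.b)
|PSO outcomes| = 4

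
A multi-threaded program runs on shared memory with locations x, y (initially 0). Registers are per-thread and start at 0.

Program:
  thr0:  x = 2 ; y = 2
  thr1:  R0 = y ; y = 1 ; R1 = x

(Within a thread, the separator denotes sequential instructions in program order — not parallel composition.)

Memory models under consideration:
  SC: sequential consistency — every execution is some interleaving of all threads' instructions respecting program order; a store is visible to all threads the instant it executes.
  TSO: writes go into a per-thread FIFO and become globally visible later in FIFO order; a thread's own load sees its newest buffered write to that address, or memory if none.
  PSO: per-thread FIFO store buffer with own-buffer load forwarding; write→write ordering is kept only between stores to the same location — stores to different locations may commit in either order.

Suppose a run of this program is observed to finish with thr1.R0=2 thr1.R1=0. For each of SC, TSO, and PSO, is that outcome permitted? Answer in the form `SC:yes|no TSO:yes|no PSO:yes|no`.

SC:no TSO:no PSO:yes

outcome vector order: (thr1.R0,thr1.R1)
SC (3): 0/0; 0/2; 2/2
TSO (3): 0/0; 0/2; 2/2
PSO (4): 0/0; 0/2; 2/0; 2/2
target 2/0 ∈ {PSO}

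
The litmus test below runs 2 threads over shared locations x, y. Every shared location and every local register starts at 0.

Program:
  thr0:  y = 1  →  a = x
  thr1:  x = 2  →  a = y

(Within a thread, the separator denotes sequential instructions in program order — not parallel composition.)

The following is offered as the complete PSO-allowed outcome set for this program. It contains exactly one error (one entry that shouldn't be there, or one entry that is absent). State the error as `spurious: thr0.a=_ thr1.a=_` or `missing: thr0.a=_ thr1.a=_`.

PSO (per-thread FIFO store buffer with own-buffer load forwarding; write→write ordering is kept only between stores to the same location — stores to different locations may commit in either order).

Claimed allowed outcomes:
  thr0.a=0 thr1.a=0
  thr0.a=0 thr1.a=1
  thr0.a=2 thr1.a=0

missing: thr0.a=2 thr1.a=1

outcome vector order: (thr0.a,thr1.a)
PSO (4): (0,0) (0,1) (2,0) (2,1)
PSO∖claimed = {(2,1)}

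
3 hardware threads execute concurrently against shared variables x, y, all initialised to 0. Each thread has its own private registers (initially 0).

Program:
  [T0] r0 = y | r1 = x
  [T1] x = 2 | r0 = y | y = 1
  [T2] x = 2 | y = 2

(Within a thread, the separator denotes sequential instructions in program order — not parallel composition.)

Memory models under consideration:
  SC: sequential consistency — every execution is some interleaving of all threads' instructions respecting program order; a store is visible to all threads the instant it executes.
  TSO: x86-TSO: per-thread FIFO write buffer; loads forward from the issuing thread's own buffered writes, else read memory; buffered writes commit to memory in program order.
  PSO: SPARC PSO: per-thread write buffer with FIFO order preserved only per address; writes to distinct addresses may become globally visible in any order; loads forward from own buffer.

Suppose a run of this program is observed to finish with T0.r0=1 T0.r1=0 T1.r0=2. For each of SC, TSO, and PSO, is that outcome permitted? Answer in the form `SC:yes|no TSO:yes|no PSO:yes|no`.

outcome vector order: (T0.r0,T0.r1,T1.r0)
SC (8): (0,0,0); (0,0,2); (0,2,0); (0,2,2); (1,2,0); (1,2,2); (2,2,0); (2,2,2)
TSO (8): (0,0,0); (0,0,2); (0,2,0); (0,2,2); (1,2,0); (1,2,2); (2,2,0); (2,2,2)
PSO (12): (0,0,0); (0,0,2); (0,2,0); (0,2,2); (1,0,0); (1,0,2); (1,2,0); (1,2,2); (2,0,0); (2,0,2); (2,2,0); (2,2,2)
target (1,0,2) ∈ {PSO}

SC:no TSO:no PSO:yes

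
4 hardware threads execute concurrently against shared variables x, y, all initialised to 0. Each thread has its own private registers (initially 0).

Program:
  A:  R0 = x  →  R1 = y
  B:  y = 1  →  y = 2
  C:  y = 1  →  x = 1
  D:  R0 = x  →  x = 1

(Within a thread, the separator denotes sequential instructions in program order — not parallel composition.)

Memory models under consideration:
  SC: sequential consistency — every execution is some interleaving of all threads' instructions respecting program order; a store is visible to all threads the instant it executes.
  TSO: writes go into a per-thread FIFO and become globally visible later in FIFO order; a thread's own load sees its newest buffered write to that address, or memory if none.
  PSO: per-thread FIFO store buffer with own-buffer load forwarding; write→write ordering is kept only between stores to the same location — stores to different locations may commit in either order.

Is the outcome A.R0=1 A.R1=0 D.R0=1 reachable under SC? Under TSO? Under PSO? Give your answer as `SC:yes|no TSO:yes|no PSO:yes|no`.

outcome vector order: (A.R0,A.R1,D.R0)
under SC → 000, 001, 010, 011, 020, 021, 100, 110, 111, 120, 121
under TSO → 000, 001, 010, 011, 020, 021, 100, 110, 111, 120, 121
under PSO → 000, 001, 010, 011, 020, 021, 100, 101, 110, 111, 120, 121
target 101 ∈ {PSO}

SC:no TSO:no PSO:yes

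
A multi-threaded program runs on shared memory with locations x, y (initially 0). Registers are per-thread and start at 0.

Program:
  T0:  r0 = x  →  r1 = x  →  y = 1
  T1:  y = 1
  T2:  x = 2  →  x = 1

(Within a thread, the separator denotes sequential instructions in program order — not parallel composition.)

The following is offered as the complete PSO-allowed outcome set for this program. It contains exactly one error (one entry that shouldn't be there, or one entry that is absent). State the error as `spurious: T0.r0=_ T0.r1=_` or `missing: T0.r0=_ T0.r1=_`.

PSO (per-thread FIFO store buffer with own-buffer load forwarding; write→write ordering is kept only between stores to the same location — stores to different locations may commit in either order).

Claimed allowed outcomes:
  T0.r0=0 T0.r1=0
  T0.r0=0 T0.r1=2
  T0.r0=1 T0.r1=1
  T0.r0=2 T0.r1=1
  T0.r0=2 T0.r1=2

missing: T0.r0=0 T0.r1=1

outcome vector order: (T0.r0,T0.r1)
PSO (6): 00, 01, 02, 11, 21, 22
PSO∖claimed = {01}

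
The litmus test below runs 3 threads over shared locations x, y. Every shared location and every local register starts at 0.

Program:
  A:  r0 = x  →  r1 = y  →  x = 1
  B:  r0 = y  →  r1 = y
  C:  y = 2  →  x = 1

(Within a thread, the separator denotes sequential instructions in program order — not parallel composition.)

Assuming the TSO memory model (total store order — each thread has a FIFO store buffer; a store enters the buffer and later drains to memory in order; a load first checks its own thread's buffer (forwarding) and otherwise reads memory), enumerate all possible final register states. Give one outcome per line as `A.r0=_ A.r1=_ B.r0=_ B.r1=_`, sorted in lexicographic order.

outcome vector order: (A.r0,A.r1,B.r0,B.r1)
|TSO outcomes| = 9

A.r0=0 A.r1=0 B.r0=0 B.r1=0
A.r0=0 A.r1=0 B.r0=0 B.r1=2
A.r0=0 A.r1=0 B.r0=2 B.r1=2
A.r0=0 A.r1=2 B.r0=0 B.r1=0
A.r0=0 A.r1=2 B.r0=0 B.r1=2
A.r0=0 A.r1=2 B.r0=2 B.r1=2
A.r0=1 A.r1=2 B.r0=0 B.r1=0
A.r0=1 A.r1=2 B.r0=0 B.r1=2
A.r0=1 A.r1=2 B.r0=2 B.r1=2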